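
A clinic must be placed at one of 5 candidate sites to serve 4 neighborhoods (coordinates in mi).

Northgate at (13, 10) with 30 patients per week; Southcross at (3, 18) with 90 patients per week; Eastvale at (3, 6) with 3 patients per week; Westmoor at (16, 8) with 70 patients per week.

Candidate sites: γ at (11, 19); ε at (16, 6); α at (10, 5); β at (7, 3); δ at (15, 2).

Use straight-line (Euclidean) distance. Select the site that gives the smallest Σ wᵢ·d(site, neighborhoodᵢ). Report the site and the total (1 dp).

γ, total 1893.8 mi

Total weighted distance at each candidate:
  γ (11, 19): total = 1893.8
  ε (16, 6): total = 1921.3
  α (10, 5): total = 1994.6
  β (7, 3): total = 2409.5
  δ (15, 2): total = 2511.1
Minimum is at γ with total 1893.8 mi.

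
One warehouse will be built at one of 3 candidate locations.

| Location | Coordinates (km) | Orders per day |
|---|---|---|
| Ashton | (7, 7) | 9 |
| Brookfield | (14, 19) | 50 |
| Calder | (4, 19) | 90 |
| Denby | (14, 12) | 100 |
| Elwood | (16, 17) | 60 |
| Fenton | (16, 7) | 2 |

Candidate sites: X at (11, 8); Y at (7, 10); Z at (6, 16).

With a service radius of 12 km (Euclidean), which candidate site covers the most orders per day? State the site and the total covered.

Y, covering 311

Coverage radius r = 12 km; a point is covered iff (Δx)²+(Δy)² ≤ 12² = 144.
  X (11, 8): covers {Ashton, Brookfield, Denby, Elwood, Fenton} → 221
  Y (7, 10): covers {Ashton, Brookfield, Calder, Denby, Elwood, Fenton} → 311
  Z (6, 16): covers {Ashton, Brookfield, Calder, Denby, Elwood} → 309
Maximum coverage at Y: 311 orders per day.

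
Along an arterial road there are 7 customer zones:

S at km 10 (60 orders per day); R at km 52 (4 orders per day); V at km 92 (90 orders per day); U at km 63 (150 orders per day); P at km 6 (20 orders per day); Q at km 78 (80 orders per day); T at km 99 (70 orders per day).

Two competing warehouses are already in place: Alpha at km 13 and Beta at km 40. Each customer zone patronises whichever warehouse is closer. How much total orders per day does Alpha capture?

The indifferent point is the midpoint (13+40)/2 = 26.5; customer zones left of it (closer to Alpha at 13) go to Alpha, those right go to Beta.
  P at 6 (w=20) → Alpha
  S at 10 (w=60) → Alpha
  R at 52 (w=4) → Beta
  U at 63 (w=150) → Beta
  Q at 78 (w=80) → Beta
  V at 92 (w=90) → Beta
  T at 99 (w=70) → Beta
Alpha captures 80; Beta captures 394.

80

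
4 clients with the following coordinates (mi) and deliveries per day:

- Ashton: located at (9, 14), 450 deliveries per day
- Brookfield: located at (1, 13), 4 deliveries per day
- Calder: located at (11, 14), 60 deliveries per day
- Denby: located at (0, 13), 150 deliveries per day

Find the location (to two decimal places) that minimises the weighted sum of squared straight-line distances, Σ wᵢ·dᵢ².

(7.10, 13.77)

The minimiser of Σwᵢ‖p−pᵢ‖² is the weighted centroid p* = (Σwᵢpᵢ)/(Σwᵢ).
Σwᵢ = 664.
Σwᵢxᵢ = 450·9 + 4·1 + 60·11 + 150·0 = 4714.
Σwᵢyᵢ = 450·14 + 4·13 + 60·14 + 150·13 = 9142.
x* = 4714/664 = 7.10, y* = 9142/664 = 13.77.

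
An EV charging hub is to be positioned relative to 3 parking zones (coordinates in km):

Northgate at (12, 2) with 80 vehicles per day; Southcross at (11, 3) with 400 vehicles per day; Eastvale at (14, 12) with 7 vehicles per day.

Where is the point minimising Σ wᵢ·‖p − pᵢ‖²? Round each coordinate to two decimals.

(11.21, 2.97)

The minimiser of Σwᵢ‖p−pᵢ‖² is the weighted centroid p* = (Σwᵢpᵢ)/(Σwᵢ).
Σwᵢ = 487.
Σwᵢxᵢ = 80·12 + 400·11 + 7·14 = 5458.
Σwᵢyᵢ = 80·2 + 400·3 + 7·12 = 1444.
x* = 5458/487 = 11.21, y* = 1444/487 = 2.97.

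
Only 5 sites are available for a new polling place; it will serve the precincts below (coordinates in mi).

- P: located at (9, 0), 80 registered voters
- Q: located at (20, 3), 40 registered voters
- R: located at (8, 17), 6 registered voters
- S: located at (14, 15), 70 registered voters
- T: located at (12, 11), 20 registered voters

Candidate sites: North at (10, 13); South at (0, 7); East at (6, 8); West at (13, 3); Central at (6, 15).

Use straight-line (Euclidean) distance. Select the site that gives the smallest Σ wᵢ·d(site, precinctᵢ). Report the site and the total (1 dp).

West, total 1773.4 mi

Total weighted distance at each candidate:
  North (10, 13): total = 2005.2
  South (0, 7): total = 3186.5
  East (6, 8): total = 2211.8
  West (13, 3): total = 1773.4
  Central (6, 15): total = 2682.5
Minimum is at West with total 1773.4 mi.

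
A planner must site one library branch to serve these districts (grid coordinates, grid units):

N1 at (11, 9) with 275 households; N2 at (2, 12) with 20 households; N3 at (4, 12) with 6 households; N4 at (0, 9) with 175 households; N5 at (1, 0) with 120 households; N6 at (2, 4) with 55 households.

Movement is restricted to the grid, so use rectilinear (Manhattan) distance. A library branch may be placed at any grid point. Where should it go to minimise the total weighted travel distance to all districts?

Manhattan distance separates: Σwᵢ(|x−xᵢ|+|y−yᵢ|) = Σwᵢ|x−xᵢ| + Σwᵢ|y−yᵢ|, so x and y are optimised independently as 1-D weighted medians.
Total weight W = 651; half = 325.5.
x-coordinate, sorted with cumulative weight:
  x=0 (N4, w=175) cum 175
  x=1 (N5, w=120) cum 295
  x=2 (N2, w=20) cum 315
  x=2 (N6, w=55) cum 370  ← median
  x=4 (N3, w=6) cum 376
  x=11 (N1, w=275) cum 651
⇒ x* = 2
y-coordinate, sorted with cumulative weight:
  y=0 (N5, w=120) cum 120
  y=4 (N6, w=55) cum 175
  y=9 (N1, w=275) cum 450  ← median
  y=9 (N4, w=175) cum 625
  y=12 (N2, w=20) cum 645
  y=12 (N3, w=6) cum 651
⇒ y* = 9

(2, 9)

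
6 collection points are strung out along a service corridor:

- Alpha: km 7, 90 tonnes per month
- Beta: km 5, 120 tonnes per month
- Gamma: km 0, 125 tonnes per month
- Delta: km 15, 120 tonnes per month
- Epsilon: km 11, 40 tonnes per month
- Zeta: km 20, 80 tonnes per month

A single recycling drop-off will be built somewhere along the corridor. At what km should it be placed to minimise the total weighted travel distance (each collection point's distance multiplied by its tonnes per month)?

x = 7

For a sum of weighted absolute distances on a line, the optimum is the weighted median (not the mean). Total weight W = 575; half-weight = 287.5.
Sort by position and accumulate weight:
  km 0 (Gamma, w=125) → cum 125
  km 5 (Beta, w=120) → cum 245
  km 7 (Alpha, w=90) → cum 335  ≥ 287.5 → median here
  km 11 (Epsilon, w=40) → cum 375
  km 15 (Delta, w=120) → cum 495
  km 20 (Zeta, w=80) → cum 575
Optimal location: km 7.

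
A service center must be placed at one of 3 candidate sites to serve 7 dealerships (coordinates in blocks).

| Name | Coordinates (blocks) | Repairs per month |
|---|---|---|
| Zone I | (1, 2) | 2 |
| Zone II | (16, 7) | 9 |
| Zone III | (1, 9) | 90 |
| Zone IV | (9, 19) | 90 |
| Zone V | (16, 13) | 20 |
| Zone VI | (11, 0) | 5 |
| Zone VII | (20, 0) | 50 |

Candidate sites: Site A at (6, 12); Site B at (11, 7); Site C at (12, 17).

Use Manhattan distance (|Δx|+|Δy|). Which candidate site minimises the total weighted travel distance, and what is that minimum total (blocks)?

Total weighted distance at each candidate:
  Site A (6, 12): total = 3390
  Site B (11, 7): total = 3470
  Site C (12, 17): total = 3838
Minimum is at Site A with total 3390 blocks.

Site A, total 3390 blocks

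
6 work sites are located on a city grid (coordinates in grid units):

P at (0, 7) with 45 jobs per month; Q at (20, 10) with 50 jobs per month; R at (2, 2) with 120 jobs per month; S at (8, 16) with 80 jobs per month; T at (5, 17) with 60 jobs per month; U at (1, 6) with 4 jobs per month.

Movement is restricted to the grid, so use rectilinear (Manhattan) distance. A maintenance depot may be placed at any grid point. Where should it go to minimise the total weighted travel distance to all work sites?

(5, 10)

Manhattan distance separates: Σwᵢ(|x−xᵢ|+|y−yᵢ|) = Σwᵢ|x−xᵢ| + Σwᵢ|y−yᵢ|, so x and y are optimised independently as 1-D weighted medians.
Total weight W = 359; half = 179.5.
x-coordinate, sorted with cumulative weight:
  x=0 (P, w=45) cum 45
  x=1 (U, w=4) cum 49
  x=2 (R, w=120) cum 169
  x=5 (T, w=60) cum 229  ← median
  x=8 (S, w=80) cum 309
  x=20 (Q, w=50) cum 359
⇒ x* = 5
y-coordinate, sorted with cumulative weight:
  y=2 (R, w=120) cum 120
  y=6 (U, w=4) cum 124
  y=7 (P, w=45) cum 169
  y=10 (Q, w=50) cum 219  ← median
  y=16 (S, w=80) cum 299
  y=17 (T, w=60) cum 359
⇒ y* = 10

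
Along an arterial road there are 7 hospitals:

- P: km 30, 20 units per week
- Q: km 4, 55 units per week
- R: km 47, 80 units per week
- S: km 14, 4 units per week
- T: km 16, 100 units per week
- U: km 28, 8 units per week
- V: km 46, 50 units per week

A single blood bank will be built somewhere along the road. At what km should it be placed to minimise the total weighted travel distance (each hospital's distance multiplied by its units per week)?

For a sum of weighted absolute distances on a line, the optimum is the weighted median (not the mean). Total weight W = 317; half-weight = 158.5.
Sort by position and accumulate weight:
  km 4 (Q, w=55) → cum 55
  km 14 (S, w=4) → cum 59
  km 16 (T, w=100) → cum 159  ≥ 158.5 → median here
  km 28 (U, w=8) → cum 167
  km 30 (P, w=20) → cum 187
  km 46 (V, w=50) → cum 237
  km 47 (R, w=80) → cum 317
Optimal location: km 16.

x = 16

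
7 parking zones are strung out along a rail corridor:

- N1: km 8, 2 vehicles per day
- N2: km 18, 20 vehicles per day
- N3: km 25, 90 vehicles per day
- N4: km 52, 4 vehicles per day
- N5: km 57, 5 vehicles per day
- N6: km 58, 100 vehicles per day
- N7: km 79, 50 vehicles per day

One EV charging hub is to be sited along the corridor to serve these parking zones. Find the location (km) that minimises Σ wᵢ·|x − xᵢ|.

For a sum of weighted absolute distances on a line, the optimum is the weighted median (not the mean). Total weight W = 271; half-weight = 135.5.
Sort by position and accumulate weight:
  km 8 (N1, w=2) → cum 2
  km 18 (N2, w=20) → cum 22
  km 25 (N3, w=90) → cum 112
  km 52 (N4, w=4) → cum 116
  km 57 (N5, w=5) → cum 121
  km 58 (N6, w=100) → cum 221  ≥ 135.5 → median here
  km 79 (N7, w=50) → cum 271
Optimal location: km 58.

x = 58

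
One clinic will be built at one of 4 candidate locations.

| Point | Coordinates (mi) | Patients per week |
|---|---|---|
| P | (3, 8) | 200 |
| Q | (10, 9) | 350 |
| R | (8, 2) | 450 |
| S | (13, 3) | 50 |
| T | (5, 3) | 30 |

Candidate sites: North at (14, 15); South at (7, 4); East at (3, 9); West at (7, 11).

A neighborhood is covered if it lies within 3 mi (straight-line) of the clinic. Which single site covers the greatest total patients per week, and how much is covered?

Coverage radius r = 3 mi; a point is covered iff (Δx)²+(Δy)² ≤ 3² = 9.
  North (14, 15): covers {none} → 0
  South (7, 4): covers {R, T} → 480
  East (3, 9): covers {P} → 200
  West (7, 11): covers {none} → 0
Maximum coverage at South: 480 patients per week.

South, covering 480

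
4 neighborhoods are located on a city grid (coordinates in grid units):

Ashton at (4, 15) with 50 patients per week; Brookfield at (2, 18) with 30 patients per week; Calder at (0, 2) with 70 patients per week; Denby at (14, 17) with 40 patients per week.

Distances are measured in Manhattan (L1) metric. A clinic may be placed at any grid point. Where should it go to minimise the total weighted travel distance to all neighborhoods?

(2, 15)

Manhattan distance separates: Σwᵢ(|x−xᵢ|+|y−yᵢ|) = Σwᵢ|x−xᵢ| + Σwᵢ|y−yᵢ|, so x and y are optimised independently as 1-D weighted medians.
Total weight W = 190; half = 95.
x-coordinate, sorted with cumulative weight:
  x=0 (Calder, w=70) cum 70
  x=2 (Brookfield, w=30) cum 100  ← median
  x=4 (Ashton, w=50) cum 150
  x=14 (Denby, w=40) cum 190
⇒ x* = 2
y-coordinate, sorted with cumulative weight:
  y=2 (Calder, w=70) cum 70
  y=15 (Ashton, w=50) cum 120  ← median
  y=17 (Denby, w=40) cum 160
  y=18 (Brookfield, w=30) cum 190
⇒ y* = 15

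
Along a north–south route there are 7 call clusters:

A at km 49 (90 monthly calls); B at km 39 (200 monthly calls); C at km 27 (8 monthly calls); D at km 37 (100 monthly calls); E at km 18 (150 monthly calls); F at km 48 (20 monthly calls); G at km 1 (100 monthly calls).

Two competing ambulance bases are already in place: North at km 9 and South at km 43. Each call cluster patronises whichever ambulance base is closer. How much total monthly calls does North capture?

The indifferent point is the midpoint (9+43)/2 = 26; call clusters left of it (closer to North at 9) go to North, those right go to South.
  G at 1 (w=100) → North
  E at 18 (w=150) → North
  C at 27 (w=8) → South
  D at 37 (w=100) → South
  B at 39 (w=200) → South
  F at 48 (w=20) → South
  A at 49 (w=90) → South
North captures 250; South captures 418.

250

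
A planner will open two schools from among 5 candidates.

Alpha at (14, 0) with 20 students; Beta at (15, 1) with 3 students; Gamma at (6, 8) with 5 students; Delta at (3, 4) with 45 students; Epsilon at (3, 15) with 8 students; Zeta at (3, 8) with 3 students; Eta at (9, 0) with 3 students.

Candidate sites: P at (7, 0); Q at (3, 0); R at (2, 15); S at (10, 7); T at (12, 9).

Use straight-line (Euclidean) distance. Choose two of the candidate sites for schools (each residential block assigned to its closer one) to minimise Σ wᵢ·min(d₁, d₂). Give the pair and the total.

{P, R}, total 494.3

Evaluate every pair (each demand assigned to the nearer of the two):
  {P, R}: total = 494.3
  {Q, S}: total = 509.5
  {Q, R}: total = 523.6
  {P, Q}: total = 534.5
  {Q, T}: total = 549.0
  {P, S}: total = 550.9
  {P, T}: total = 568.5
  {R, S}: total = 598.4
  {S, T}: total = 675.5
  {R, T}: total = 761.4
Best pair: {P, R} with total 494.3.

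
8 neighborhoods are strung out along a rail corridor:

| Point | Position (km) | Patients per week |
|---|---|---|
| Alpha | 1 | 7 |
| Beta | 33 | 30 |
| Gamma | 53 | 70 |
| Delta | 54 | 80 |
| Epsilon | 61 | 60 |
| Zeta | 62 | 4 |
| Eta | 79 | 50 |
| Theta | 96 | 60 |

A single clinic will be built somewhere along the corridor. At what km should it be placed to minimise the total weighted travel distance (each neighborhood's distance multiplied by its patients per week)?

For a sum of weighted absolute distances on a line, the optimum is the weighted median (not the mean). Total weight W = 361; half-weight = 180.5.
Sort by position and accumulate weight:
  km 1 (Alpha, w=7) → cum 7
  km 33 (Beta, w=30) → cum 37
  km 53 (Gamma, w=70) → cum 107
  km 54 (Delta, w=80) → cum 187  ≥ 180.5 → median here
  km 61 (Epsilon, w=60) → cum 247
  km 62 (Zeta, w=4) → cum 251
  km 79 (Eta, w=50) → cum 301
  km 96 (Theta, w=60) → cum 361
Optimal location: km 54.

x = 54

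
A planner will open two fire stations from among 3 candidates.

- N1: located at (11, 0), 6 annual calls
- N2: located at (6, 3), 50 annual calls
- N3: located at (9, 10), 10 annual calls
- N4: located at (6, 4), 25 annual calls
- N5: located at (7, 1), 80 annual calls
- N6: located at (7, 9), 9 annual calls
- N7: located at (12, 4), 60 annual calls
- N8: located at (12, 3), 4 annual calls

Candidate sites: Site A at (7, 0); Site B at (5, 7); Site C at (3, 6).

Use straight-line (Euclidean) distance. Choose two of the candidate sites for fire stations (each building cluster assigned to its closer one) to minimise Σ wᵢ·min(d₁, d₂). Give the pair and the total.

Evaluate every pair (each demand assigned to the nearer of the two):
  {Site A, Site B}: total = 824.1
  {Site A, Site C}: total = 876.9
  {Site B, Site C}: total = 1411.1
Best pair: {Site A, Site B} with total 824.1.

{Site A, Site B}, total 824.1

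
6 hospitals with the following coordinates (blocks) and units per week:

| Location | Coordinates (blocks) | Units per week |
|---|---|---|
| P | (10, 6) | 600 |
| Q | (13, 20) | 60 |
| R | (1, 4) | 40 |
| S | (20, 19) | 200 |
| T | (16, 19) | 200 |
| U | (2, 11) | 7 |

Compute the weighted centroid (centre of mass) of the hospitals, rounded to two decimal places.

(12.68, 11.42)

The minimiser of Σwᵢ‖p−pᵢ‖² is the weighted centroid p* = (Σwᵢpᵢ)/(Σwᵢ).
Σwᵢ = 1107.
Σwᵢxᵢ = 600·10 + 60·13 + 40·1 + 200·20 + 200·16 + 7·2 = 14034.
Σwᵢyᵢ = 600·6 + 60·20 + 40·4 + 200·19 + 200·19 + 7·11 = 12637.
x* = 14034/1107 = 12.68, y* = 12637/1107 = 11.42.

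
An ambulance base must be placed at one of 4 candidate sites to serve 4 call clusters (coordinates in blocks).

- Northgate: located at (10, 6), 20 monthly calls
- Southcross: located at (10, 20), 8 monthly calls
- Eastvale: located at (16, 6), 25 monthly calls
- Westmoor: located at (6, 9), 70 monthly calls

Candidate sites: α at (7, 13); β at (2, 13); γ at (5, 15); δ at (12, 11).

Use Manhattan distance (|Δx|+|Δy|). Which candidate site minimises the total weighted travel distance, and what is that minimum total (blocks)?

Total weighted distance at each candidate:
  α (7, 13): total = 1030
  β (2, 13): total = 1505
  γ (5, 15): total = 1350
  δ (12, 11): total = 1013
Minimum is at δ with total 1013 blocks.

δ, total 1013 blocks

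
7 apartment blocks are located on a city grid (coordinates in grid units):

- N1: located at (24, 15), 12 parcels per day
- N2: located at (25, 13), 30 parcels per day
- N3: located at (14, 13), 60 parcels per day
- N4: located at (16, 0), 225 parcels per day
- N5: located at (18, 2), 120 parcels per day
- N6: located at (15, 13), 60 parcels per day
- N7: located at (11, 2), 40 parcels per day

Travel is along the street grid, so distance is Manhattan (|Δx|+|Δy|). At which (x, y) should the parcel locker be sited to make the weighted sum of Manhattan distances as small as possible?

(16, 2)

Manhattan distance separates: Σwᵢ(|x−xᵢ|+|y−yᵢ|) = Σwᵢ|x−xᵢ| + Σwᵢ|y−yᵢ|, so x and y are optimised independently as 1-D weighted medians.
Total weight W = 547; half = 273.5.
x-coordinate, sorted with cumulative weight:
  x=11 (N7, w=40) cum 40
  x=14 (N3, w=60) cum 100
  x=15 (N6, w=60) cum 160
  x=16 (N4, w=225) cum 385  ← median
  x=18 (N5, w=120) cum 505
  x=24 (N1, w=12) cum 517
  x=25 (N2, w=30) cum 547
⇒ x* = 16
y-coordinate, sorted with cumulative weight:
  y=0 (N4, w=225) cum 225
  y=2 (N5, w=120) cum 345  ← median
  y=2 (N7, w=40) cum 385
  y=13 (N2, w=30) cum 415
  y=13 (N3, w=60) cum 475
  y=13 (N6, w=60) cum 535
  y=15 (N1, w=12) cum 547
⇒ y* = 2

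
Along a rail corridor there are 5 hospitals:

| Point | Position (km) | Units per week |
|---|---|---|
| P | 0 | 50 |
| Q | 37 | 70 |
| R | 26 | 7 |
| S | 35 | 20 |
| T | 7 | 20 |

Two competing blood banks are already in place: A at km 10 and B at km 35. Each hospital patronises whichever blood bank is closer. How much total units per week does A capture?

The indifferent point is the midpoint (10+35)/2 = 22.5; hospitals left of it (closer to A at 10) go to A, those right go to B.
  P at 0 (w=50) → A
  T at 7 (w=20) → A
  R at 26 (w=7) → B
  S at 35 (w=20) → B
  Q at 37 (w=70) → B
A captures 70; B captures 97.

70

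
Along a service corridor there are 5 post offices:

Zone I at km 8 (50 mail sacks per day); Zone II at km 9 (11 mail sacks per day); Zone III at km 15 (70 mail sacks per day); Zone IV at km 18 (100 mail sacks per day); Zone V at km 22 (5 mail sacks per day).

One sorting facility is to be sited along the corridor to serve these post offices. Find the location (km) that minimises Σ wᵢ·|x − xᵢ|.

For a sum of weighted absolute distances on a line, the optimum is the weighted median (not the mean). Total weight W = 236; half-weight = 118.
Sort by position and accumulate weight:
  km 8 (Zone I, w=50) → cum 50
  km 9 (Zone II, w=11) → cum 61
  km 15 (Zone III, w=70) → cum 131  ≥ 118 → median here
  km 18 (Zone IV, w=100) → cum 231
  km 22 (Zone V, w=5) → cum 236
Optimal location: km 15.

x = 15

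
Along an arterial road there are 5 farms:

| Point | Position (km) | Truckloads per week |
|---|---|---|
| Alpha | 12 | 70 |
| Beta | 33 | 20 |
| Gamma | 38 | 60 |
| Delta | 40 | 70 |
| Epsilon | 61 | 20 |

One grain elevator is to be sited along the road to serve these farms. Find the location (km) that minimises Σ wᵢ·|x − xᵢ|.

x = 38

For a sum of weighted absolute distances on a line, the optimum is the weighted median (not the mean). Total weight W = 240; half-weight = 120.
Sort by position and accumulate weight:
  km 12 (Alpha, w=70) → cum 70
  km 33 (Beta, w=20) → cum 90
  km 38 (Gamma, w=60) → cum 150  ≥ 120 → median here
  km 40 (Delta, w=70) → cum 220
  km 61 (Epsilon, w=20) → cum 240
Optimal location: km 38.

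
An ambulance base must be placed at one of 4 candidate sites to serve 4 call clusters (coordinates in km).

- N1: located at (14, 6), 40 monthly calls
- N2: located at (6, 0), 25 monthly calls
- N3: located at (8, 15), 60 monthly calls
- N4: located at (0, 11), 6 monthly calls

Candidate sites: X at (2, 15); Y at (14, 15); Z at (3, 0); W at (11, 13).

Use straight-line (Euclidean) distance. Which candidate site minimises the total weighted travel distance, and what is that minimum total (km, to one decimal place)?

W, total 936.3 km

Total weighted distance at each candidate:
  X (2, 15): total = 1374.9
  Y (14, 15): total = 1232.4
  Z (3, 0): total = 1593.3
  W (11, 13): total = 936.3
Minimum is at W with total 936.3 km.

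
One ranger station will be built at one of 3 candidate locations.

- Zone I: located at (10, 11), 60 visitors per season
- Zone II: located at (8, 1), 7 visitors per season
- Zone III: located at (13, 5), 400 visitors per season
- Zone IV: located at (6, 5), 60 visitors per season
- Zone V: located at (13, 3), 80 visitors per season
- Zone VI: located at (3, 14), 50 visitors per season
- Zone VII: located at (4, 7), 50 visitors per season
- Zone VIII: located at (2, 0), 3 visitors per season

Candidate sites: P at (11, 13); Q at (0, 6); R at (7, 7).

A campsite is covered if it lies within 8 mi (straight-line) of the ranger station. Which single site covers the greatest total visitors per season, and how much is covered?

Coverage radius r = 8 mi; a point is covered iff (Δx)²+(Δy)² ≤ 8² = 64.
  P (11, 13): covers {Zone I} → 60
  Q (0, 6): covers {Zone IV, Zone VII, Zone VIII} → 113
  R (7, 7): covers {Zone I, Zone II, Zone III, Zone IV, Zone V, Zone VII} → 657
Maximum coverage at R: 657 visitors per season.

R, covering 657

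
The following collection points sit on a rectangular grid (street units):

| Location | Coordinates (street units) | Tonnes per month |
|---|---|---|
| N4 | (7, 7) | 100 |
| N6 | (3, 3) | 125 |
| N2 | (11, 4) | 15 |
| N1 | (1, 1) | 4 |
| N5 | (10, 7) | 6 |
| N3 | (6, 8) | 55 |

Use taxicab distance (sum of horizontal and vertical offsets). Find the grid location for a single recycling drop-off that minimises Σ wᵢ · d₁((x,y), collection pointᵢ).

(6, 7)

Manhattan distance separates: Σwᵢ(|x−xᵢ|+|y−yᵢ|) = Σwᵢ|x−xᵢ| + Σwᵢ|y−yᵢ|, so x and y are optimised independently as 1-D weighted medians.
Total weight W = 305; half = 152.5.
x-coordinate, sorted with cumulative weight:
  x=1 (N1, w=4) cum 4
  x=3 (N6, w=125) cum 129
  x=6 (N3, w=55) cum 184  ← median
  x=7 (N4, w=100) cum 284
  x=10 (N5, w=6) cum 290
  x=11 (N2, w=15) cum 305
⇒ x* = 6
y-coordinate, sorted with cumulative weight:
  y=1 (N1, w=4) cum 4
  y=3 (N6, w=125) cum 129
  y=4 (N2, w=15) cum 144
  y=7 (N4, w=100) cum 244  ← median
  y=7 (N5, w=6) cum 250
  y=8 (N3, w=55) cum 305
⇒ y* = 7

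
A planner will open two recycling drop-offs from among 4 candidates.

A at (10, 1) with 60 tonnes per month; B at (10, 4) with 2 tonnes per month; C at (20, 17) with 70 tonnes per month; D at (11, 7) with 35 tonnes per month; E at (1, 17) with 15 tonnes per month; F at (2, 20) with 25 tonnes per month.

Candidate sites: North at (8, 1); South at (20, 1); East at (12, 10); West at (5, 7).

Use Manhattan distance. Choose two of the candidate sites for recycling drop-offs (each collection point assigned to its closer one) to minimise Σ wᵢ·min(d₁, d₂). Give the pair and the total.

Evaluate every pair (each demand assigned to the nearer of the two):
  {North, East}: total = 2090
  {East, West}: total = 2476
  {North, South}: total = 2535
  {South, West}: total = 2556
  {South, East}: total = 2576
  {North, West}: total = 2700
Best pair: {North, East} with total 2090.

{North, East}, total 2090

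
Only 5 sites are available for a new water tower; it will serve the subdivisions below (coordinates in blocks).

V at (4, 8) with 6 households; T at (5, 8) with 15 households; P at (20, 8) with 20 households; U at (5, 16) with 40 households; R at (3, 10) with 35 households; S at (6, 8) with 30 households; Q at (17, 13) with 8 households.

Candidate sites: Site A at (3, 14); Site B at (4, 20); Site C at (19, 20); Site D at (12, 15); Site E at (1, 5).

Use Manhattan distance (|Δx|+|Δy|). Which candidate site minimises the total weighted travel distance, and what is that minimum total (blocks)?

Site A, total 1312 blocks

Total weighted distance at each candidate:
  Site A (3, 14): total = 1312
  Site B (4, 20): total = 1992
  Site C (19, 20): total = 3264
  Site D (12, 15): total = 1856
  Site E (1, 5): total = 1858
Minimum is at Site A with total 1312 blocks.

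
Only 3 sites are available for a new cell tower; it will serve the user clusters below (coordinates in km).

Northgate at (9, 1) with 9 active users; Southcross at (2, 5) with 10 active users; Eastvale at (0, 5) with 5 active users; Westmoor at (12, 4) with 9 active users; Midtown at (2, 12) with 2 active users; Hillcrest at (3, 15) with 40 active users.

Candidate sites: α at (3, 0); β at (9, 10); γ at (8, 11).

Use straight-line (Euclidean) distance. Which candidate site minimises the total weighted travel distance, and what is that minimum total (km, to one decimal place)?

Total weighted distance at each candidate:
  α (3, 0): total = 847.6
  β (9, 10): total = 605.8
  γ (8, 11): total = 566.2
Minimum is at γ with total 566.2 km.

γ, total 566.2 km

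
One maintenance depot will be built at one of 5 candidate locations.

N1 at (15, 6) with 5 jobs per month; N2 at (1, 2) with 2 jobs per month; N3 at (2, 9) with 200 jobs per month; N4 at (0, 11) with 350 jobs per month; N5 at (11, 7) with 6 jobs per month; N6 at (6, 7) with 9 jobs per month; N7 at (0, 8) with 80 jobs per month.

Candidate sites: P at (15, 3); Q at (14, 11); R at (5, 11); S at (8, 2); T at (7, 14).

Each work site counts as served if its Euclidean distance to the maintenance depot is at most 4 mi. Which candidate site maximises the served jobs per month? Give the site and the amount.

R, covering 200

Coverage radius r = 4 mi; a point is covered iff (Δx)²+(Δy)² ≤ 4² = 16.
  P (15, 3): covers {N1} → 5
  Q (14, 11): covers {none} → 0
  R (5, 11): covers {N3} → 200
  S (8, 2): covers {none} → 0
  T (7, 14): covers {none} → 0
Maximum coverage at R: 200 jobs per month.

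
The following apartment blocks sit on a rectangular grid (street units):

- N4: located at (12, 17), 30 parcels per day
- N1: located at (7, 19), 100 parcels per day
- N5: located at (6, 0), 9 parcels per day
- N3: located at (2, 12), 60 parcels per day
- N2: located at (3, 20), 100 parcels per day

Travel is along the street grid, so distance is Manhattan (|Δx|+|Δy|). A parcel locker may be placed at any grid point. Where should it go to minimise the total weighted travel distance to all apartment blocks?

Manhattan distance separates: Σwᵢ(|x−xᵢ|+|y−yᵢ|) = Σwᵢ|x−xᵢ| + Σwᵢ|y−yᵢ|, so x and y are optimised independently as 1-D weighted medians.
Total weight W = 299; half = 149.5.
x-coordinate, sorted with cumulative weight:
  x=2 (N3, w=60) cum 60
  x=3 (N2, w=100) cum 160  ← median
  x=6 (N5, w=9) cum 169
  x=7 (N1, w=100) cum 269
  x=12 (N4, w=30) cum 299
⇒ x* = 3
y-coordinate, sorted with cumulative weight:
  y=0 (N5, w=9) cum 9
  y=12 (N3, w=60) cum 69
  y=17 (N4, w=30) cum 99
  y=19 (N1, w=100) cum 199  ← median
  y=20 (N2, w=100) cum 299
⇒ y* = 19

(3, 19)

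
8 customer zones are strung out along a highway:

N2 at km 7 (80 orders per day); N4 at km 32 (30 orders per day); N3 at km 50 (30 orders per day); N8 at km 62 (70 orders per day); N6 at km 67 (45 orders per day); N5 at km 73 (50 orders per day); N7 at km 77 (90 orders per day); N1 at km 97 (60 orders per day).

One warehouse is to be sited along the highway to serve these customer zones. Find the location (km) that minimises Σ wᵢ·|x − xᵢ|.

x = 67

For a sum of weighted absolute distances on a line, the optimum is the weighted median (not the mean). Total weight W = 455; half-weight = 227.5.
Sort by position and accumulate weight:
  km 7 (N2, w=80) → cum 80
  km 32 (N4, w=30) → cum 110
  km 50 (N3, w=30) → cum 140
  km 62 (N8, w=70) → cum 210
  km 67 (N6, w=45) → cum 255  ≥ 227.5 → median here
  km 73 (N5, w=50) → cum 305
  km 77 (N7, w=90) → cum 395
  km 97 (N1, w=60) → cum 455
Optimal location: km 67.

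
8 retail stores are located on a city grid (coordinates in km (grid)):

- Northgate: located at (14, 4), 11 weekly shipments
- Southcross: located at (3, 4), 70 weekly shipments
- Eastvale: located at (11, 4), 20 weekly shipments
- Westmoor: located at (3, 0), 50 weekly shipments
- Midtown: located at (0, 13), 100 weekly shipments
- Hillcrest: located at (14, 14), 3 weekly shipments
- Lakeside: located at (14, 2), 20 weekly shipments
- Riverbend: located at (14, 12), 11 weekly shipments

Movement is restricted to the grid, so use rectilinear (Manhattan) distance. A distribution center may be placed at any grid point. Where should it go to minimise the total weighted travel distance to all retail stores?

(3, 4)

Manhattan distance separates: Σwᵢ(|x−xᵢ|+|y−yᵢ|) = Σwᵢ|x−xᵢ| + Σwᵢ|y−yᵢ|, so x and y are optimised independently as 1-D weighted medians.
Total weight W = 285; half = 142.5.
x-coordinate, sorted with cumulative weight:
  x=0 (Midtown, w=100) cum 100
  x=3 (Southcross, w=70) cum 170  ← median
  x=3 (Westmoor, w=50) cum 220
  x=11 (Eastvale, w=20) cum 240
  x=14 (Northgate, w=11) cum 251
  x=14 (Hillcrest, w=3) cum 254
  x=14 (Lakeside, w=20) cum 274
  x=14 (Riverbend, w=11) cum 285
⇒ x* = 3
y-coordinate, sorted with cumulative weight:
  y=0 (Westmoor, w=50) cum 50
  y=2 (Lakeside, w=20) cum 70
  y=4 (Northgate, w=11) cum 81
  y=4 (Southcross, w=70) cum 151  ← median
  y=4 (Eastvale, w=20) cum 171
  y=12 (Riverbend, w=11) cum 182
  y=13 (Midtown, w=100) cum 282
  y=14 (Hillcrest, w=3) cum 285
⇒ y* = 4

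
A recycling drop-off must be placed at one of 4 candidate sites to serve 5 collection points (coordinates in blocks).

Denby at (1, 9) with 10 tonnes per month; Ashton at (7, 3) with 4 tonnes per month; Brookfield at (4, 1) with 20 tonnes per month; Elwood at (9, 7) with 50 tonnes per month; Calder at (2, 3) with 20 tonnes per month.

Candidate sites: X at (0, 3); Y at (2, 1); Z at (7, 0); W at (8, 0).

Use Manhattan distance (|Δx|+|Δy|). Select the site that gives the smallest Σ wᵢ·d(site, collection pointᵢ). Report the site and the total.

Y, total 848 blocks

Total weighted distance at each candidate:
  X (0, 3): total = 908
  Y (2, 1): total = 848
  Z (7, 0): total = 852
  W (8, 0): total = 856
Minimum is at Y with total 848 blocks.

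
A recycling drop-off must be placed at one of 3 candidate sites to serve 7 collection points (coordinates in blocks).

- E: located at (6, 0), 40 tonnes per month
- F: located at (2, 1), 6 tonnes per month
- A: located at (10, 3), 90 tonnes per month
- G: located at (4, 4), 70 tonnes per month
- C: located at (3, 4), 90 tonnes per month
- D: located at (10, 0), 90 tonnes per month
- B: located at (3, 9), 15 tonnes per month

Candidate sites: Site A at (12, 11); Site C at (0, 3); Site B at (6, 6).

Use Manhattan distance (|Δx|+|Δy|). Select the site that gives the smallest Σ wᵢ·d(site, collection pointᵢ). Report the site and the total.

Site B, total 2644 blocks

Total weighted distance at each candidate:
  Site A (12, 11): total = 5525
  Site C (0, 3): total = 3299
  Site B (6, 6): total = 2644
Minimum is at Site B with total 2644 blocks.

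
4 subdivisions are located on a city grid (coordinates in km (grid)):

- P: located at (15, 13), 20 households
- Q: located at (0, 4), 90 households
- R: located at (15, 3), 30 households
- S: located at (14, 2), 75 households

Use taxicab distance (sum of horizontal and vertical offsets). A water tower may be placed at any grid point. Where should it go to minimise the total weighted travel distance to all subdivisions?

(14, 4)

Manhattan distance separates: Σwᵢ(|x−xᵢ|+|y−yᵢ|) = Σwᵢ|x−xᵢ| + Σwᵢ|y−yᵢ|, so x and y are optimised independently as 1-D weighted medians.
Total weight W = 215; half = 107.5.
x-coordinate, sorted with cumulative weight:
  x=0 (Q, w=90) cum 90
  x=14 (S, w=75) cum 165  ← median
  x=15 (P, w=20) cum 185
  x=15 (R, w=30) cum 215
⇒ x* = 14
y-coordinate, sorted with cumulative weight:
  y=2 (S, w=75) cum 75
  y=3 (R, w=30) cum 105
  y=4 (Q, w=90) cum 195  ← median
  y=13 (P, w=20) cum 215
⇒ y* = 4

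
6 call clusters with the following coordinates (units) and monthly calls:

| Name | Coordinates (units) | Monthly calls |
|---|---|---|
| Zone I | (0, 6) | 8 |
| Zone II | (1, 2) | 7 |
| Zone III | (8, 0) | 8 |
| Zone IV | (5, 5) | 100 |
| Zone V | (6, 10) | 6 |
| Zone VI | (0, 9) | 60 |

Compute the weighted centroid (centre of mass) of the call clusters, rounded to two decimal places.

(3.21, 6.15)

The minimiser of Σwᵢ‖p−pᵢ‖² is the weighted centroid p* = (Σwᵢpᵢ)/(Σwᵢ).
Σwᵢ = 189.
Σwᵢxᵢ = 8·0 + 7·1 + 8·8 + 100·5 + 6·6 + 60·0 = 607.
Σwᵢyᵢ = 8·6 + 7·2 + 8·0 + 100·5 + 6·10 + 60·9 = 1162.
x* = 607/189 = 3.21, y* = 1162/189 = 6.15.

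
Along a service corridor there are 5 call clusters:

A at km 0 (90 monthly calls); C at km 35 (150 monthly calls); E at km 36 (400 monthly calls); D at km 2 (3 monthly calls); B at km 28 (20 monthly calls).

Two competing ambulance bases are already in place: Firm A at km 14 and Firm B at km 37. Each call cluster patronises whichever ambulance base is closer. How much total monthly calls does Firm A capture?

93

The indifferent point is the midpoint (14+37)/2 = 25.5; call clusters left of it (closer to Firm A at 14) go to Firm A, those right go to Firm B.
  A at 0 (w=90) → Firm A
  D at 2 (w=3) → Firm A
  B at 28 (w=20) → Firm B
  C at 35 (w=150) → Firm B
  E at 36 (w=400) → Firm B
Firm A captures 93; Firm B captures 570.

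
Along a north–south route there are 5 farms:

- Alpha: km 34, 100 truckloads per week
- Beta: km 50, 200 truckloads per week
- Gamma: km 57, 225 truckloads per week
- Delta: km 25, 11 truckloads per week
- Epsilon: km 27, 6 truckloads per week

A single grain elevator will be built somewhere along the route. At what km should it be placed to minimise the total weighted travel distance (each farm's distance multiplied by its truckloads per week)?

x = 50

For a sum of weighted absolute distances on a line, the optimum is the weighted median (not the mean). Total weight W = 542; half-weight = 271.
Sort by position and accumulate weight:
  km 25 (Delta, w=11) → cum 11
  km 27 (Epsilon, w=6) → cum 17
  km 34 (Alpha, w=100) → cum 117
  km 50 (Beta, w=200) → cum 317  ≥ 271 → median here
  km 57 (Gamma, w=225) → cum 542
Optimal location: km 50.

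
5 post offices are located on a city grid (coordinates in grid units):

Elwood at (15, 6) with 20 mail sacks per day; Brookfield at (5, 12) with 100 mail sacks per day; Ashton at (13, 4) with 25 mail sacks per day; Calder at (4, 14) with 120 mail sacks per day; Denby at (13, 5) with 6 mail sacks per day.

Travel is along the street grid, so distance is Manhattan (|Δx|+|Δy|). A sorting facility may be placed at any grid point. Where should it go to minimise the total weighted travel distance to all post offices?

(5, 12)

Manhattan distance separates: Σwᵢ(|x−xᵢ|+|y−yᵢ|) = Σwᵢ|x−xᵢ| + Σwᵢ|y−yᵢ|, so x and y are optimised independently as 1-D weighted medians.
Total weight W = 271; half = 135.5.
x-coordinate, sorted with cumulative weight:
  x=4 (Calder, w=120) cum 120
  x=5 (Brookfield, w=100) cum 220  ← median
  x=13 (Ashton, w=25) cum 245
  x=13 (Denby, w=6) cum 251
  x=15 (Elwood, w=20) cum 271
⇒ x* = 5
y-coordinate, sorted with cumulative weight:
  y=4 (Ashton, w=25) cum 25
  y=5 (Denby, w=6) cum 31
  y=6 (Elwood, w=20) cum 51
  y=12 (Brookfield, w=100) cum 151  ← median
  y=14 (Calder, w=120) cum 271
⇒ y* = 12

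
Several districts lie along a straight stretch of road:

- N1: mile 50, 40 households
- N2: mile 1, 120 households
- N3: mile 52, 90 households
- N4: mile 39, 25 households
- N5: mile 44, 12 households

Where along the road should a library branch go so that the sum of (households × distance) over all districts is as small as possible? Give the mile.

For a sum of weighted absolute distances on a line, the optimum is the weighted median (not the mean). Total weight W = 287; half-weight = 143.5.
Sort by position and accumulate weight:
  mile 1 (N2, w=120) → cum 120
  mile 39 (N4, w=25) → cum 145  ≥ 143.5 → median here
  mile 44 (N5, w=12) → cum 157
  mile 50 (N1, w=40) → cum 197
  mile 52 (N3, w=90) → cum 287
Optimal location: mile 39.

x = 39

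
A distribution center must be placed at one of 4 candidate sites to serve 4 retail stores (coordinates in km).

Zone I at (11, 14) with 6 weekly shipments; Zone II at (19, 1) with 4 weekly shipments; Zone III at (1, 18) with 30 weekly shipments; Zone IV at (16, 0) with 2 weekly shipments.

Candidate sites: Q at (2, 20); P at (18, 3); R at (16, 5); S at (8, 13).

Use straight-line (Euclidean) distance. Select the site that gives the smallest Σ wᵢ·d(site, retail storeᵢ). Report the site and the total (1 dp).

Q, total 282.8 km

Total weighted distance at each candidate:
  Q (2, 20): total = 282.8
  P (18, 3): total = 774.5
  R (16, 5): total = 687.3
  S (8, 13): total = 372.7
Minimum is at Q with total 282.8 km.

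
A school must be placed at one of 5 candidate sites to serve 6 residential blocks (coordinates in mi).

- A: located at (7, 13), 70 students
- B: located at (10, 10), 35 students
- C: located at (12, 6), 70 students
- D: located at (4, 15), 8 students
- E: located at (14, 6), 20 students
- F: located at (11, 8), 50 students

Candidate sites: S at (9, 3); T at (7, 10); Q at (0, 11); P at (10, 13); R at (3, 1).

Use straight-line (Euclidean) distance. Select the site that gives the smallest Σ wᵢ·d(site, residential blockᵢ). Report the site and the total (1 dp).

Total weighted distance at each candidate:
  S (9, 3): total = 1748.2
  T (7, 10): total = 1194.7
  Q (0, 11): total = 2684.0
  P (10, 13): total = 1291.4
  R (3, 1): total = 2890.6
Minimum is at T with total 1194.7 mi.

T, total 1194.7 mi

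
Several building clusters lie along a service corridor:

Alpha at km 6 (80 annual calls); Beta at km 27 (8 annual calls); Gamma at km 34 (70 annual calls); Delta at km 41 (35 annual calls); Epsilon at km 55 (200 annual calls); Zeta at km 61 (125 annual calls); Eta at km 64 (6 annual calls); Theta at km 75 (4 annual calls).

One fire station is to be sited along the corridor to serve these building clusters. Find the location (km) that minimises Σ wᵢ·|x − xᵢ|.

x = 55

For a sum of weighted absolute distances on a line, the optimum is the weighted median (not the mean). Total weight W = 528; half-weight = 264.
Sort by position and accumulate weight:
  km 6 (Alpha, w=80) → cum 80
  km 27 (Beta, w=8) → cum 88
  km 34 (Gamma, w=70) → cum 158
  km 41 (Delta, w=35) → cum 193
  km 55 (Epsilon, w=200) → cum 393  ≥ 264 → median here
  km 61 (Zeta, w=125) → cum 518
  km 64 (Eta, w=6) → cum 524
  km 75 (Theta, w=4) → cum 528
Optimal location: km 55.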